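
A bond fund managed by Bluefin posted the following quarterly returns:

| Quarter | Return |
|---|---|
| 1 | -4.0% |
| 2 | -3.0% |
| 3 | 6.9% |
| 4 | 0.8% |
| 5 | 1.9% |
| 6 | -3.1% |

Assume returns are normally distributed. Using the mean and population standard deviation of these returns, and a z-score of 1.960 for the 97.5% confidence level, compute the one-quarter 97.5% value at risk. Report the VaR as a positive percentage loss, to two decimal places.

7.52

Mean return r̄ = -0.50 / 6 = -0.0833%
Population std dev = √[86.4283 / 6] = 3.7954%
VaR = −(r̄ − z·σ) = −(-0.0833 − 1.960 × 3.7954) = −(-7.5223) = 7.5223%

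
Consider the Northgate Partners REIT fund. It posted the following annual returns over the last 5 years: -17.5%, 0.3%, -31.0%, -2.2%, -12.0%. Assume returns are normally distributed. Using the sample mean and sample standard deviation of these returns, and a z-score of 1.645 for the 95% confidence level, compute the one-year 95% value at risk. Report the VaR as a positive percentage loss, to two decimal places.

33.25

r̄ = (-17.5 + 0.3 − 31 − 2.2 − 12) / 5 = -12.4800%
Σ(r − r̄)² = (-17.5 − (-12.4800))² + (0.3 − (-12.4800))² + … = 637.4280
sample σ = √(637.4280 / 4) = √159.3570 = 12.6237%
VaR = −(r̄ − z·σ) = −(-12.4800 − 1.645 × 12.6237) = −(-33.2460) = 33.2460%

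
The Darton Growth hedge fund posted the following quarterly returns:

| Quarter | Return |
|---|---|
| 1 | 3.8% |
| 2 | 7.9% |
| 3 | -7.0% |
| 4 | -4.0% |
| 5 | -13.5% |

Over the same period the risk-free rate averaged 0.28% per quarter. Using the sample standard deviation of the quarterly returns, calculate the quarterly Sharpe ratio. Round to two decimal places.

-0.33

r̄ = (3.8 + 7.9 − 7 − 4 − 13.5) / 5 = -12.80 / 5 = -2.5600%
Sample std dev = √[291.3320 / 4] = 8.5342%
Sharpe = (r̄ − rf) / σ = (-2.5600 − 0.28) / 8.5342 = -2.8400 / 8.5342 = -0.3328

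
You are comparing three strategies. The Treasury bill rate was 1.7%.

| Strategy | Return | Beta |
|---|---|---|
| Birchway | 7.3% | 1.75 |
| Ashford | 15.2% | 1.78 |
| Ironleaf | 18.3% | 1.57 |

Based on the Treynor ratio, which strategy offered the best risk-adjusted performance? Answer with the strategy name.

Ironleaf

Birchway: Treynor = (7.3% − 1.7%) / 1.75 = 3.200
Ashford: Treynor = (15.2% − 1.7%) / 1.78 = 7.584
Ironleaf: Treynor = (18.3% − 1.7%) / 1.57 = 10.573
Highest: Ironleaf (10.573).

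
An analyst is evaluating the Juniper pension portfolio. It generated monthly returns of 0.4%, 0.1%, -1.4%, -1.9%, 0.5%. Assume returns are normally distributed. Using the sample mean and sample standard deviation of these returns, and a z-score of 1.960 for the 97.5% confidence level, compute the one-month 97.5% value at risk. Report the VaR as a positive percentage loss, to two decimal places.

Mean return r̄ = -2.30 / 5 = -0.4600%
Σ(r − r̄)² = (0.4 − (-0.4600))² + (0.1 − (-0.4600))² + … = 4.9320
σ = √[4.9320 / 4] = 1.1104%
VaR = −(r̄ − z·σ) = −(-0.4600 − 1.960 × 1.1104) = −(-2.6364) = 2.6364%

2.64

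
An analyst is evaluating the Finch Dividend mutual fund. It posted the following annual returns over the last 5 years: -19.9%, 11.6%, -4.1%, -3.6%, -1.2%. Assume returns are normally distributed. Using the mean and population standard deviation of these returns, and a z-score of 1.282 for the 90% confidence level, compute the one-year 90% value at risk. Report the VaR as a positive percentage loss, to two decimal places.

μ = (-19.9 + 11.6 − 4.1 − 3.6 − 1.2) / 5 = -3.4400%
Population std dev = √[502.6120 / 5] = 10.0261%
VaR = −(μ − z·σ) = −(-3.4400 − 1.282 × 10.0261) = −(-16.2935) = 16.2935%

16.29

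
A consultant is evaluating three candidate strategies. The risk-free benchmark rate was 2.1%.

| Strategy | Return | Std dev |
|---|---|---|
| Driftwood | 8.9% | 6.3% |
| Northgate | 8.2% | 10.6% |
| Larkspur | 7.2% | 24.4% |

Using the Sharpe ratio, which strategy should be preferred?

Driftwood: Sharpe ratio = (8.9% − 2.1%) / 6.3% = 1.079
Northgate: Sharpe ratio = (8.2% − 2.1%) / 10.6% = 0.575
Larkspur: Sharpe ratio = (7.2% − 2.1%) / 24.4% = 0.209
Highest: Driftwood (1.079).

Driftwood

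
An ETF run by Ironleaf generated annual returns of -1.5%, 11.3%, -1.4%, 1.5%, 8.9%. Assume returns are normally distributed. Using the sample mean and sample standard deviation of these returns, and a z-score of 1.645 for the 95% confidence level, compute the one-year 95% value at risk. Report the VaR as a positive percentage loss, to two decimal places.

Mean return r̄ = 18.80 / 5 = 3.7600%
Sample σ = √[Σ(r − r̄)² / 4] = √[142.6720 / 4] = √35.6680 = 5.9723%
VaR = −(r̄ − z·σ) = −(3.7600 − 1.645 × 5.9723) = −(-6.0644) = 6.0644%

6.06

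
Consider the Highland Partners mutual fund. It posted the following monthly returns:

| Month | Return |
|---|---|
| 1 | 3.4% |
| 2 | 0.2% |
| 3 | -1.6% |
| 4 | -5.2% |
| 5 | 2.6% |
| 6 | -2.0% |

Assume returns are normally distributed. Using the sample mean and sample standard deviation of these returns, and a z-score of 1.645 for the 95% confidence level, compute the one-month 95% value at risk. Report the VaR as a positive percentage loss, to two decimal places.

Mean return μ = -2.60 / 6 = -0.4333%
Sample σ = √[Σ(r − μ)² / 5] = √[50.8333 / 5] = √10.1667 = 3.1885%
VaR = −(μ − z·σ) = −(-0.4333 − 1.645 × 3.1885) = −(-5.6784) = 5.6784%

5.68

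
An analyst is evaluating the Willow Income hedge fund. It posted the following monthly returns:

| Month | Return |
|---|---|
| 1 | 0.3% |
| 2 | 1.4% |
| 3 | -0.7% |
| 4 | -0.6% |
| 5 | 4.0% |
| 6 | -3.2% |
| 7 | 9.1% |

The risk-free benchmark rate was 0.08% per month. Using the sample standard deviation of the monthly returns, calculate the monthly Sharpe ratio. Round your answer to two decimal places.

0.35

r̄ = (0.3 + 1.4 − 0.7 − 0.6 + 4 − 3.2 + 9.1) / 7 = 10.30 / 7 = 1.4714%
Σ(r − r̄)² = 96.7943; sample σ = √(96.7943/6) = 4.0165%
Sharpe = (r̄ − rf) / σ = (1.4714 − 0.08) / 4.0165 = 1.3914 / 4.0165 = 0.3464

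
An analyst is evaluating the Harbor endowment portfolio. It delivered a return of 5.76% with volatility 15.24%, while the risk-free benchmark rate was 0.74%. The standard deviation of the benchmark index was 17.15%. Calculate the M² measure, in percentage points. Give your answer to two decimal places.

6.39

Sharpe = (Rp − Rf) / σp = (5.76% − 0.74%) / 15.24% = 0.3294
M² = Rf + Sharpe × σm = 0.74% + 0.3294 × 17.15% = 6.3892%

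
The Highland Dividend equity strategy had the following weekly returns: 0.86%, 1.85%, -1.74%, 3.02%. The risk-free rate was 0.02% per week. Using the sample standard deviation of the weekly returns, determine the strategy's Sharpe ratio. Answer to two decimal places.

0.48

μ = (0.86 + 1.85 − 1.74 + 3.02) / 4 = 0.9975%
Σ(r − μ)² = 12.3301; sample σ = √(12.3301/3) = 2.0273%
Sharpe = (μ − rf) / σ = (0.9975 − 0.02) / 2.0273 = 0.9775 / 2.0273 = 0.4822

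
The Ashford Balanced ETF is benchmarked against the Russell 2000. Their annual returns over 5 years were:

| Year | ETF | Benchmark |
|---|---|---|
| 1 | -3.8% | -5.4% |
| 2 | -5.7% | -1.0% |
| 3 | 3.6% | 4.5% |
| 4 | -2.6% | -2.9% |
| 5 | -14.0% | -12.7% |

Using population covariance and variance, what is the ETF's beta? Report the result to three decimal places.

0.938

r̄p = -4.5000%,  r̄m = -3.5000%
Cov = Σ(rp − r̄p)(rm − r̄m) / 5 = 29.8020
Var(rm) = Σ(rm − r̄m)² / 5 = 31.7720
β = Cov / Var = 29.8020 / 31.7720 = 0.9380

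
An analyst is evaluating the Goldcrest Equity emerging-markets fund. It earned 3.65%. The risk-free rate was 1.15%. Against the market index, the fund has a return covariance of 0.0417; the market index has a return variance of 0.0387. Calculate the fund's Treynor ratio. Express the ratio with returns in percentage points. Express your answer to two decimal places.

β = Cov / Var = 0.0417 / 0.0387 = 1.0775
Treynor = (Rp − Rf) / β = (3.65% − 1.15%) / 1.0775 = 2.50 / 1.0775 = 2.3202

2.32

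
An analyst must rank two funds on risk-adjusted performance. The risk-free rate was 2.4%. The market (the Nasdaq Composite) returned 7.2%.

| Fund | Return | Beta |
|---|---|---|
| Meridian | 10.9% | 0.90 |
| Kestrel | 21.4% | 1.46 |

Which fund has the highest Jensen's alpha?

Kestrel

Meridian: α = 10.9% − [2.4% + 0.90 × (7.2% − 2.4%)] = 4.180
Kestrel: α = 21.4% − [2.4% + 1.46 × (7.2% − 2.4%)] = 11.992
Highest: Kestrel (11.992).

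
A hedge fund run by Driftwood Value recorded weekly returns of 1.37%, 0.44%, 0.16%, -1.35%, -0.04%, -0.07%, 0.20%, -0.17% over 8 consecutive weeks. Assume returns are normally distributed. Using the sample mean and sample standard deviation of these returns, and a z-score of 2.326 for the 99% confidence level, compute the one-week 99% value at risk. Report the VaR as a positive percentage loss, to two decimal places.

1.68

r̄ = (1.37 + 0.44 + 0.16 − 1.35 − 0.04 − 0.07 + 0.2 − 0.17) / 8 = 0.0675%
Sample σ = √[Σ(r − r̄)² / 7] = √[3.9576 / 7] = √0.5654 = 0.7519%
VaR = −(r̄ − z·σ) = −(0.0675 − 2.326 × 0.7519) = −(-1.6814) = 1.6814%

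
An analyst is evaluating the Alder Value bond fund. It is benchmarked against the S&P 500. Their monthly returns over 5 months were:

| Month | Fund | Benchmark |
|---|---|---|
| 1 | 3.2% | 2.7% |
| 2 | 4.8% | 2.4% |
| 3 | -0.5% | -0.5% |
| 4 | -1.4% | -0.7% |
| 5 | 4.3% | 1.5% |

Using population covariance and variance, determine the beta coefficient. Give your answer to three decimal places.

r̄p = 2.0800%,  r̄m = 1.0800%
Cov = Σ(rp − r̄p)(rm − r̄m) / 5 = 3.3216
Var(rm) = Σ(rm − r̄m)² / 5 = 2.0416
β = Cov / Var = 3.3216 / 2.0416 = 1.6270

1.627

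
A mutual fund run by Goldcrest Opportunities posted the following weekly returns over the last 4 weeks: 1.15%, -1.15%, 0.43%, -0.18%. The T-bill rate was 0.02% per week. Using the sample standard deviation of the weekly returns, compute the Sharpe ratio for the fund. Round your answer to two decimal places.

r̄ = (1.15 − 1.15 + 0.43 − 0.18) / 4 = 0.250 / 4 = 0.0625%
Σ(r − r̄)² = 2.8467; sample σ = √(2.8467/3) = 0.9741%
Sharpe = (r̄ − rf) / σ = (0.0625 − 0.02) / 0.9741 = 0.0425 / 0.9741 = 0.0436

0.04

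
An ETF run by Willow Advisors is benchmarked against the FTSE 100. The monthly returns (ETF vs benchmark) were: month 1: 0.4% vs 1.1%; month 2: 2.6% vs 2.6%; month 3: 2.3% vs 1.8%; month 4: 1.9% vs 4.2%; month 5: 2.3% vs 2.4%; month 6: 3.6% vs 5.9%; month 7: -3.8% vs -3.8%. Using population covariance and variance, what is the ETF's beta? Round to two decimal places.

0.76

r̄p = 1.3286%,  r̄m = 2.0286%
Cov = Σ(rp − r̄p)(rm − r̄m) / 7 = 5.9506
Var(rm) = Σ(rm − r̄m)² / 7 = 7.8649
β = Cov / Var = 5.9506 / 7.8649 = 0.7566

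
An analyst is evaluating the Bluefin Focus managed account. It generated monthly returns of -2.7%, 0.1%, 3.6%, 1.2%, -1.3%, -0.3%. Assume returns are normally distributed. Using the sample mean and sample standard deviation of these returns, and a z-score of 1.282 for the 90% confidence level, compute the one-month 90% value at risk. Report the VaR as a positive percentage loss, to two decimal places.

2.67

μ = (-2.7 + 0.1 + 3.6 + 1.2 − 1.3 − 0.3) / 6 = 0.60 / 6 = 0.1000%
Σ(r − μ)² = 23.4200; sample σ = √(23.4200/5) = 2.1643%
VaR = −(μ − z·σ) = −(0.1000 − 1.282 × 2.1643) = −(-2.6746) = 2.6746%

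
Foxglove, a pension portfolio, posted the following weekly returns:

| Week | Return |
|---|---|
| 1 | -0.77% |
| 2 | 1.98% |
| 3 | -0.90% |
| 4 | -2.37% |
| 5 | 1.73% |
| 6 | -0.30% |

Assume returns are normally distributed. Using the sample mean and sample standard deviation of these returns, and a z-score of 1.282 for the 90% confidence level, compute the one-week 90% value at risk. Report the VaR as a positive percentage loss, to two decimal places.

2.25

μ = (-0.77 + 1.98 − 0.9 − 2.37 + 1.73 − 0.3) / 6 = -0.1050%
Sample std dev = √[13.9570 / 5] = 1.6707%
VaR = −(μ − z·σ) = −(-0.1050 − 1.282 × 1.6707) = −(-2.2468) = 2.2468%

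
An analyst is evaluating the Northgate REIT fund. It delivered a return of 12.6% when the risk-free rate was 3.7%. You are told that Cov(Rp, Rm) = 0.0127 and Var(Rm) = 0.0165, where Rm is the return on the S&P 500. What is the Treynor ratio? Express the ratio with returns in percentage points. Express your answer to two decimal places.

β = Cov / Var = 0.0127 / 0.0165 = 0.7697
Treynor = (Rp − Rf) / β = (12.6% − 3.7%) / 0.7697 = 8.90 / 0.7697 = 11.5629

11.56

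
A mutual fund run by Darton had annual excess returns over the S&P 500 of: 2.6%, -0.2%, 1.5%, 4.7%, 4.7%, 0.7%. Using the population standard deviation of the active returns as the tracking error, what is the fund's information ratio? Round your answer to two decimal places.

1.25

Mean return r̄ = 14.00 / 6 = 2.3333%
Σ(r − r̄)² = 21.0533; population σ = √(21.0533/6) = 1.8732%
IR = r̄ / tracking error = 2.3333 / 1.8732 = 1.2456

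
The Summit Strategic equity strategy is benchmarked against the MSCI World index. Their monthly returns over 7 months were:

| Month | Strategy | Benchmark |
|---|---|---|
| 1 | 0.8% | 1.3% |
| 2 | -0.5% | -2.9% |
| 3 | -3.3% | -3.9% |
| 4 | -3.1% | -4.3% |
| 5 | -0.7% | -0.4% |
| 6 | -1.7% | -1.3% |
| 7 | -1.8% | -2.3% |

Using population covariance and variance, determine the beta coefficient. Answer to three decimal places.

0.633

r̄p = -1.4714%,  r̄m = -1.9714%
Cov = Σ(rp − r̄p)(rm − r̄m) / 7 = 2.1449
Var(rm) = Σ(rm − r̄m)² / 7 = 3.3906
β = Cov / Var = 2.1449 / 3.3906 = 0.6326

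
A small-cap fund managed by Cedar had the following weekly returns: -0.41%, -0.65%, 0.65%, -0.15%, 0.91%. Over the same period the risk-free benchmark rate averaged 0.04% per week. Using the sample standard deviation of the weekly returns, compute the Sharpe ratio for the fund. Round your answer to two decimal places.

r̄ = (-0.41 − 0.65 + 0.65 − 0.15 + 0.91) / 5 = 0.0700%
Sample std dev = √[1.8392 / 4] = 0.6781%
Sharpe = (r̄ − rf) / σ = (0.0700 − 0.04) / 0.6781 = 0.0300 / 0.6781 = 0.0442

0.04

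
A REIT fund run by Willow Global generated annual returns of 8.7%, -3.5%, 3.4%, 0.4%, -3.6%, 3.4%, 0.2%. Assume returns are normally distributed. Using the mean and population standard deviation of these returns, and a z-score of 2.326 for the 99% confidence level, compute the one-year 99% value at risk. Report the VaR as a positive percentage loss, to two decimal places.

8.05

Mean return r̄ = 9.00 / 7 = 1.2857%
Σ(r − r̄)² = (8.7 − 1.2857)² + (-3.5 − 1.2857)² + … = 112.6486
σ = √[112.6486 / 7] = 4.0116%
VaR = −(r̄ − z·σ) = −(1.2857 − 2.326 × 4.0116) = −(-8.0453) = 8.0453%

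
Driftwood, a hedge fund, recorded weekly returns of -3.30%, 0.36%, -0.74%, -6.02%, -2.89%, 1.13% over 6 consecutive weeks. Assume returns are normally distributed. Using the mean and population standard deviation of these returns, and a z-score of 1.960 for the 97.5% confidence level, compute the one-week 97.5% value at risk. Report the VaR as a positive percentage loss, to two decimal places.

6.68

r̄ = (-3.3 + 0.36 − 0.74 − 6.02 − 2.89 + 1.13) / 6 = -1.9100%
Population σ = √[Σ(r − r̄)² / 6] = √[35.5480 / 6] = √5.9247 = 2.4341%
VaR = −(r̄ − z·σ) = −(-1.9100 − 1.960 × 2.4341) = −(-6.6808) = 6.6808%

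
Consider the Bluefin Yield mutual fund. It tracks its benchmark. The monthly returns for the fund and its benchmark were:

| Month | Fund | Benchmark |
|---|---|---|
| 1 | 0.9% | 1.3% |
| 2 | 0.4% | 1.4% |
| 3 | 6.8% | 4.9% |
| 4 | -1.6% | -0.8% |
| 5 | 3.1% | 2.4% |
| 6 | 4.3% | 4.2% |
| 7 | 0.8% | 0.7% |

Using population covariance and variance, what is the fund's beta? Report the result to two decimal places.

1.38

r̄p = 2.1000%,  r̄m = 2.0143%
Cov = Σ(rp − r̄p)(rm − r̄m) / 7 = 4.6829
Var(rm) = Σ(rm − r̄m)² / 7 = 3.3984
β = Cov / Var = 4.6829 / 3.3984 = 1.3780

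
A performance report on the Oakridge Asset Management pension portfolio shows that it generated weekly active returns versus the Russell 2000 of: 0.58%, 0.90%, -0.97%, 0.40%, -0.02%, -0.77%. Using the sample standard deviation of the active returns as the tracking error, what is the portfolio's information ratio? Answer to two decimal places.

0.03

r̄ = (0.58 + 0.9 − 0.97 + 0.4 − 0.02 − 0.77) / 6 = 0.120 / 6 = 0.0200%
Σ(r − r̄)² = (0.58 − 0.0200)² + (0.9 − 0.0200)² + … = 2.8382
sample σ = √(2.8382 / 5) = √0.5676 = 0.7534%
IR = r̄ / tracking error = 0.0200 / 0.7534 = 0.0265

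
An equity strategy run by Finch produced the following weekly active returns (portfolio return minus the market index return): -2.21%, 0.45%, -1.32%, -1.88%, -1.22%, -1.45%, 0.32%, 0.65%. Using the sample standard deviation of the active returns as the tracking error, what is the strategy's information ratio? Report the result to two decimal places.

Mean return μ = -6.660 / 8 = -0.8325%
Sample σ = √[Σ(r − μ)² / 7] = √[8.9348 / 7] = √1.2764 = 1.1298%
IR = μ / tracking error = -0.8325 / 1.1298 = -0.7369

-0.74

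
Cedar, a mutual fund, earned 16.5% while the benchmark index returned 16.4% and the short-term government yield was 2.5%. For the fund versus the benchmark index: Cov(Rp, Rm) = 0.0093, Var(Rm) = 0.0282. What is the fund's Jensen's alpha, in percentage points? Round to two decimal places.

β = Cov / Var = 0.0093 / 0.0282 = 0.3298
E[R] = Rf + β(Rm − Rf) = 2.5% + 0.3298 × (16.4% − 2.5%) = 7.0842%
α = Rp − E[R] = 16.5% − 7.0842% = 9.4158

9.42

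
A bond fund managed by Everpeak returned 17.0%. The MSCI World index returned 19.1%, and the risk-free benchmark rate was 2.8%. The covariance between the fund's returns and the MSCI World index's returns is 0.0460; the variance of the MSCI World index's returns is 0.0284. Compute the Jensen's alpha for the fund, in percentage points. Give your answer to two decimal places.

β = Cov / Var = 0.0460 / 0.0284 = 1.6197
E[R] = Rf + β(Rm − Rf) = 2.8% + 1.6197 × (19.1% − 2.8%) = 29.2011%
α = Rp − E[R] = 17.0% − 29.2011% = -12.2011

-12.20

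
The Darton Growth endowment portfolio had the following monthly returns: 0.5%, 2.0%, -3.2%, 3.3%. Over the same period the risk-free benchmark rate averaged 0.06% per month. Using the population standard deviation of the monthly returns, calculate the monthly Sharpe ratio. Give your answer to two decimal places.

r̄ = (0.5 + 2 − 3.2 + 3.3) / 4 = 2.60 / 4 = 0.6500%
Population σ = √[Σ(r − r̄)² / 4] = √[23.6900 / 4] = √5.9225 = 2.4336%
Sharpe = (r̄ − rf) / σ = (0.6500 − 0.06) / 2.4336 = 0.5900 / 2.4336 = 0.2424

0.24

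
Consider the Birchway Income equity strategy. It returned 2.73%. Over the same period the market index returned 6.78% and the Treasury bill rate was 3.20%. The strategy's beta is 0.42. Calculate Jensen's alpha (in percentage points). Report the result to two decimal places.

CAPM expected return = Rf + β(Rm − Rf) = 3.20% + 0.42 × (6.78% − 3.20%) = 3.2 + 0.42 × 3.58 = 4.7036%
Jensen's α = Rp − E[R] = 2.73% − 4.7036% = -1.9736

-1.97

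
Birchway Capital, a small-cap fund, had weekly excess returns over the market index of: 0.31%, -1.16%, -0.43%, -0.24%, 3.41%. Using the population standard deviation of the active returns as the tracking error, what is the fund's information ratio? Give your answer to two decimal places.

0.24

Mean return r̄ = 1.890 / 5 = 0.3780%
Population σ = √[Σ(r − r̄)² / 5] = √[12.5979 / 5] = √2.5196 = 1.5873%
IR = r̄ / tracking error = 0.3780 / 1.5873 = 0.2381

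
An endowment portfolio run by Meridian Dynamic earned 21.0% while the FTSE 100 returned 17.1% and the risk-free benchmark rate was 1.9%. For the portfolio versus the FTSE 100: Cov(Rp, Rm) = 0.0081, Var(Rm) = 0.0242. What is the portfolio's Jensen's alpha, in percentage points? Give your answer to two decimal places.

14.01

β = Cov / Var = 0.0081 / 0.0242 = 0.3347
E[R] = Rf + β(Rm − Rf) = 1.9% + 0.3347 × (17.1% − 1.9%) = 6.9874%
α = Rp − E[R] = 21.0% − 6.9874% = 14.0126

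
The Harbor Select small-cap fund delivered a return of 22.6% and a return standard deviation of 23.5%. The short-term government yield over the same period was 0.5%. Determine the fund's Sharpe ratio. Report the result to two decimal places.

Sharpe = (Rp − Rf) / σp = (22.6% − 0.5%) / 23.5% = 22.10% / 23.5% = 0.9404

0.94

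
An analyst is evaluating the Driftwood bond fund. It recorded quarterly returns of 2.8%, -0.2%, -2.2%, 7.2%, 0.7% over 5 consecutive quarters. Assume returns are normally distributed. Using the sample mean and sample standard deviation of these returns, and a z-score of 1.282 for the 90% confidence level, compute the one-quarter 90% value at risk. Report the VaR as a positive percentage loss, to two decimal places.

2.93

Mean return r̄ = 8.30 / 5 = 1.6600%
Σ(r − r̄)² = (2.8 − 1.6600)² + (-0.2 − 1.6600)² + (-2.2 − 1.6600)² + … = 51.2720
sample σ = √(51.2720 / 4) = √12.8180 = 3.5802%
VaR = −(r̄ − z·σ) = −(1.6600 − 1.282 × 3.5802) = −(-2.9298) = 2.9298%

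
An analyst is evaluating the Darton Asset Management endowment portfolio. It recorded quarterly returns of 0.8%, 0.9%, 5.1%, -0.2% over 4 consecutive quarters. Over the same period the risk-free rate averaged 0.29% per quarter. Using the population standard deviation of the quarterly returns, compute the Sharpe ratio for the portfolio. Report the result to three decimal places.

r̄ = (0.8 + 0.9 + 5.1 − 0.2) / 4 = 6.60 / 4 = 1.6500%
Σ(r − r̄)² = 16.6100; population σ = √(16.6100/4) = 2.0378%
Sharpe = (r̄ − rf) / σ = (1.6500 − 0.29) / 2.0378 = 1.3600 / 2.0378 = 0.6674

0.667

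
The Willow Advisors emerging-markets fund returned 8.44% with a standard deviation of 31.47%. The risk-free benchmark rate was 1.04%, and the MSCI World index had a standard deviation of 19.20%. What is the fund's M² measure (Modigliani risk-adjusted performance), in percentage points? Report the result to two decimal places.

5.55

Sharpe = (Rp − Rf) / σp = (8.44% − 1.04%) / 31.47% = 0.2351
M² = Rf + Sharpe × σm = 1.04% + 0.2351 × 19.20% = 5.5539%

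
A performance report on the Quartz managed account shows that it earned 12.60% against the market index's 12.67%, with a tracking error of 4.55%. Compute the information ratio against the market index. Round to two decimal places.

-0.02

IR = (Rp − Rb) / TE = (12.60% − 12.67%) / 4.55% = -0.07% / 4.55% = -0.0154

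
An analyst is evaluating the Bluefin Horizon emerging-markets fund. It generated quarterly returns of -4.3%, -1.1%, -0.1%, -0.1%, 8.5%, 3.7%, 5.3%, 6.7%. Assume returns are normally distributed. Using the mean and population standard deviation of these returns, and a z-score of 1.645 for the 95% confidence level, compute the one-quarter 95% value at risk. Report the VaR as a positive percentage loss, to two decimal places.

4.44

μ = (-4.3 − 1.1 − 0.1 − 0.1 + 8.5 + 3.7 + 5.3 + 6.7) / 8 = 2.3250%
Σ(r − μ)² = 135.3950; population σ = √(135.3950/8) = 4.1139%
VaR = −(μ − z·σ) = −(2.3250 − 1.645 × 4.1139) = −(-4.4424) = 4.4424%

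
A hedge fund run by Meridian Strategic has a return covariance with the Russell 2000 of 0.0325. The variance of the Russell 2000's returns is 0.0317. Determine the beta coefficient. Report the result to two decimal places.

β = Cov(Rp, Rm) / Var(Rm) = 0.0325 / 0.0317 = 1.0252

1.03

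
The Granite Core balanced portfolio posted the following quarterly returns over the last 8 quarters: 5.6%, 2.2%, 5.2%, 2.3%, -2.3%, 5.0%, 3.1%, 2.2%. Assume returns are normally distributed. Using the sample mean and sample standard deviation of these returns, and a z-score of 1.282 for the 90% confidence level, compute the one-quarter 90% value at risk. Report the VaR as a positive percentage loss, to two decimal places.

0.35

μ = (5.6 + 2.2 + 5.2 + 2.3 − 2.3 + 5 + 3.1 + 2.2) / 8 = 2.9125%
Sample σ = √[Σ(r − μ)² / 7] = √[45.4088 / 7] = √6.4870 = 2.5470%
VaR = −(μ − z·σ) = −(2.9125 − 1.282 × 2.5470) = −(-0.3528) = 0.3528%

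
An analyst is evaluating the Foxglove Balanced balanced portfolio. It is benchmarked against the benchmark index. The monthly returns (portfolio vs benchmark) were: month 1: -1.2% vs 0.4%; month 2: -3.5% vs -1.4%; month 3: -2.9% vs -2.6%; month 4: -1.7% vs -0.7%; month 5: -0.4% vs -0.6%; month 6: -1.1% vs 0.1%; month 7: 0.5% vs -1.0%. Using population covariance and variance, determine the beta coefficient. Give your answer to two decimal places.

0.72

r̄p = -1.4714%,  r̄m = -0.8286%
Cov = Σ(rp − r̄p)(rm − r̄m) / 7 = 0.6065
Var(rm) = Σ(rm − r̄m)² / 7 = 0.8478
β = Cov / Var = 0.6065 / 0.8478 = 0.7154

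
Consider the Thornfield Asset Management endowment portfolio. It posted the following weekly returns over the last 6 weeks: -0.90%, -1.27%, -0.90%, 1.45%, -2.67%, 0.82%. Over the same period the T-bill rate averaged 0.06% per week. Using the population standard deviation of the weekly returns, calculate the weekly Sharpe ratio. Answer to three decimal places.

r̄ = (-0.9 − 1.27 − 0.9 + 1.45 − 2.67 + 0.82) / 6 = -3.470 / 6 = -0.5783%
Σ(r − r̄)² = 11.1299; population σ = √(11.1299/6) = 1.3620%
Sharpe = (r̄ − rf) / σ = (-0.5783 − 0.06) / 1.3620 = -0.6383 / 1.3620 = -0.4686

-0.469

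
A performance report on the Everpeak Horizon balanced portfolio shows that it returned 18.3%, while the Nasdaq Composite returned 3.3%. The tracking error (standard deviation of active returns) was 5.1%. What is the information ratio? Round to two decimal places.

2.94

IR = (Rp − Rb) / TE = (18.3% − 3.3%) / 5.1% = 15.00% / 5.1% = 2.9412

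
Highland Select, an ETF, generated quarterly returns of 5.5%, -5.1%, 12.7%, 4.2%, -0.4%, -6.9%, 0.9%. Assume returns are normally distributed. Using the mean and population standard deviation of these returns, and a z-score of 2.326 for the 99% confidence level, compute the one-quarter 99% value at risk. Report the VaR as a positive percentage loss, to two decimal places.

12.80

μ = (5.5 − 5.1 + 12.7 + 4.2 − 0.4 − 6.9 + 0.9) / 7 = 1.5571%
Population σ = √[Σ(r − μ)² / 7] = √[266.7971 / 7] = √38.1139 = 6.1736%
VaR = −(μ − z·σ) = −(1.5571 − 2.326 × 6.1736) = −(-12.8027) = 12.8027%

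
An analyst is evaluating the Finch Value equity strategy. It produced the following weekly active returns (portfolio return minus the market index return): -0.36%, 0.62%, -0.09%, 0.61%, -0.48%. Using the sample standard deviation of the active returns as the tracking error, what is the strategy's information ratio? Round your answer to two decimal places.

0.11

r̄ = (-0.36 + 0.62 − 0.09 + 0.61 − 0.48) / 5 = 0.300 / 5 = 0.0600%
Sample σ = √[Σ(r − r̄)² / 4] = √[1.1066 / 4] = √0.2767 = 0.5260%
IR = r̄ / tracking error = 0.0600 / 0.5260 = 0.1141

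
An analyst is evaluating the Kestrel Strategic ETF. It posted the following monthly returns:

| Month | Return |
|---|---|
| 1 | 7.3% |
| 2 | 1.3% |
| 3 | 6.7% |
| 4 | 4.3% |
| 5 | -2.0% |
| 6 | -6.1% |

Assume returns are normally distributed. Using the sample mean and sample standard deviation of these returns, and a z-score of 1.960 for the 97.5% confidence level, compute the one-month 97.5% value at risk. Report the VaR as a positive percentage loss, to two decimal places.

8.36

r̄ = (7.3 + 1.3 + 6.7 + 4.3 − 2 − 6.1) / 6 = 11.50 / 6 = 1.9167%
Σ(r − r̄)² = (7.3 − 1.9167)² + (1.3 − 1.9167)² + … = 137.5283
sample σ = √(137.5283 / 5) = √27.5057 = 5.2446%
VaR = −(r̄ − z·σ) = −(1.9167 − 1.960 × 5.2446) = −(-8.3627) = 8.3627%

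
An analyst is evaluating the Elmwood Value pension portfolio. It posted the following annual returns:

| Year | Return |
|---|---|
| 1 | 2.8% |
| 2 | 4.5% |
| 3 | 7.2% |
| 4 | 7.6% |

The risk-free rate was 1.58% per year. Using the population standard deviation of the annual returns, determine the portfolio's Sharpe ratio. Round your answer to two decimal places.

Mean return r̄ = 22.10 / 4 = 5.5250%
Σ(r − r̄)² = (2.8 − 5.5250)² + (4.5 − 5.5250)² + (7.2 − 5.5250)² + … = 15.5875
population σ = √(15.5875 / 4) = √3.8969 = 1.9741%
Sharpe = (r̄ − rf) / σ = (5.5250 − 1.58) / 1.9741 = 3.9450 / 1.9741 = 1.9984

2.00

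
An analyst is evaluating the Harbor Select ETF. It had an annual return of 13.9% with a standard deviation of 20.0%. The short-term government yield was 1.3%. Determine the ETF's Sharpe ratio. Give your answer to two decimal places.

Sharpe = (Rp − Rf) / σp = (13.9% − 1.3%) / 20.0% = 12.60% / 20.0% = 0.6300

0.63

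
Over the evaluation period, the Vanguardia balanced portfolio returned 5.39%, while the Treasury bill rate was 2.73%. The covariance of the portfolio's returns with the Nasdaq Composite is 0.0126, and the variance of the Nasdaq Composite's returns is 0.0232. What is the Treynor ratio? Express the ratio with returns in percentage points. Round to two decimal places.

β = Cov / Var = 0.0126 / 0.0232 = 0.5431
Treynor = (Rp − Rf) / β = (5.39% − 2.73%) / 0.5431 = 2.66 / 0.5431 = 4.8978

4.90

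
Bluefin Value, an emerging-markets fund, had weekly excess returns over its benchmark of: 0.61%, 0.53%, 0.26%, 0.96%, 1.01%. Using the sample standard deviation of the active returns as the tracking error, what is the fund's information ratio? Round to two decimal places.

r̄ = (0.61 + 0.53 + 0.26 + 0.96 + 1.01) / 5 = 3.370 / 5 = 0.6740%
Σ(r − r̄)² = (0.61 − 0.6740)² + (0.53 − 0.6740)² + (0.26 − 0.6740)² + … = 0.3909
sample σ = √(0.3909 / 4) = √0.0977 = 0.3126%
IR = r̄ / tracking error = 0.6740 / 0.3126 = 2.1561

2.16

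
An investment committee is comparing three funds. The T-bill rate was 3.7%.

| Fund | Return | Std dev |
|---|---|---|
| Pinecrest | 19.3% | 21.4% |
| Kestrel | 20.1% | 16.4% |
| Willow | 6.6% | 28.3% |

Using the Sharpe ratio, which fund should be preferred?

Kestrel

Pinecrest: Sharpe ratio = (19.3% − 3.7%) / 21.4% = 0.729
Kestrel: Sharpe ratio = (20.1% − 3.7%) / 16.4% = 1.000
Willow: Sharpe ratio = (6.6% − 3.7%) / 28.3% = 0.102
Highest: Kestrel (1.000).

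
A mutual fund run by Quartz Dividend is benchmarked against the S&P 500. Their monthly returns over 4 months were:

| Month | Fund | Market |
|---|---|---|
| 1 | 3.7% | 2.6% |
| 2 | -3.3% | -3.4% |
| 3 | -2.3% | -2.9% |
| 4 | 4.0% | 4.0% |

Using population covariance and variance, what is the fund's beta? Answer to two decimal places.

1.02

r̄p = 0.5250%,  r̄m = 0.0750%
Cov = Σ(rp − r̄p)(rm − r̄m) / 4 = 10.8381
Var(rm) = Σ(rm − r̄m)² / 4 = 10.6769
β = Cov / Var = 10.8381 / 10.6769 = 1.0151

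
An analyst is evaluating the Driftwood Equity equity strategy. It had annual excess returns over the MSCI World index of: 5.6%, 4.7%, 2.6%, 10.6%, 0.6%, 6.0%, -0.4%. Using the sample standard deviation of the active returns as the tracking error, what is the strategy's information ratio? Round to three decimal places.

1.140

Mean return r̄ = 29.70 / 7 = 4.2429%
Σ(r − r̄)² = (5.6 − 4.2429)² + (4.7 − 4.2429)² + (2.6 − 4.2429)² + … = 83.0771
sample σ = √(83.0771 / 6) = √13.8462 = 3.7210%
IR = r̄ / tracking error = 4.2429 / 3.7210 = 1.1403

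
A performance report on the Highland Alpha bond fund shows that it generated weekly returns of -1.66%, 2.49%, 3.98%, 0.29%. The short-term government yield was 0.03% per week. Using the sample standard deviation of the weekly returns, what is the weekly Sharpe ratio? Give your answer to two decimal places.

μ = (-1.66 + 2.49 + 3.98 + 0.29) / 4 = 5.100 / 4 = 1.2750%
Σ(r − μ)² = (-1.66 − 1.2750)² + (2.49 − 1.2750)² + … = 18.3777
σ = √[18.3777 / 3] = 2.4751%
Sharpe = (μ − rf) / σ = (1.2750 − 0.03) / 2.4751 = 1.2450 / 2.4751 = 0.5030

0.50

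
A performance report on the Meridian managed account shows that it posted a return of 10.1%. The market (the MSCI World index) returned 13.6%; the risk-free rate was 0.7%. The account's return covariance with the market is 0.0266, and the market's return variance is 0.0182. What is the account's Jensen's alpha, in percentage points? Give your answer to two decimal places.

-9.45

β = Cov / Var = 0.0266 / 0.0182 = 1.4615
E[R] = Rf + β(Rm − Rf) = 0.7% + 1.4615 × (13.6% − 0.7%) = 19.5534%
α = Rp − E[R] = 10.1% − 19.5534% = -9.4534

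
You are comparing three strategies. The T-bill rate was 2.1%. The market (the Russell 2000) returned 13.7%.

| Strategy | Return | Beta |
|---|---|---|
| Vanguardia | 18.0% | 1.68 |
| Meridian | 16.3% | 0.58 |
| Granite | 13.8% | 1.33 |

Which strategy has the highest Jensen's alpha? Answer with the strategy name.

Vanguardia: α = 18.0% − [2.1% + 1.68 × (13.7% − 2.1%)] = -3.588
Meridian: α = 16.3% − [2.1% + 0.58 × (13.7% − 2.1%)] = 7.472
Granite: α = 13.8% − [2.1% + 1.33 × (13.7% − 2.1%)] = -3.728
Highest: Meridian (7.472).

Meridian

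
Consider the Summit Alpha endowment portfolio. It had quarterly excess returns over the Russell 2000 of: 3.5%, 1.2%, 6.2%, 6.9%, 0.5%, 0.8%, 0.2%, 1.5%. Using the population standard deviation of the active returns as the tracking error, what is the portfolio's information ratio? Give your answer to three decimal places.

1.052

r̄ = (3.5 + 1.2 + 6.2 + 6.9 + 0.5 + 0.8 + 0.2 + 1.5) / 8 = 20.80 / 8 = 2.6000%
Population σ = √[Σ(r − r̄)² / 8] = √[48.8400 / 8] = √6.1050 = 2.4708%
IR = r̄ / tracking error = 2.6000 / 2.4708 = 1.0523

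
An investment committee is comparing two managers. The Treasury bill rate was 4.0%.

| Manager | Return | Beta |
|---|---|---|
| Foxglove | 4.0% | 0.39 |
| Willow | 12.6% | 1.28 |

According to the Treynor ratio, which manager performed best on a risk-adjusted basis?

Willow

Foxglove: Treynor = (4.0% − 4.0%) / 0.39 = 0.000
Willow: Treynor = (12.6% − 4.0%) / 1.28 = 6.719
Highest: Willow (6.719).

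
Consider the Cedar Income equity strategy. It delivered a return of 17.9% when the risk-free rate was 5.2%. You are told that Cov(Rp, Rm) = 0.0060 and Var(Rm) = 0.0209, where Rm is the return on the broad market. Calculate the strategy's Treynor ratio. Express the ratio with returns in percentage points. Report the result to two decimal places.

44.24

β = Cov / Var = 0.0060 / 0.0209 = 0.2871
Treynor = (Rp − Rf) / β = (17.9% − 5.2%) / 0.2871 = 12.70 / 0.2871 = 44.2355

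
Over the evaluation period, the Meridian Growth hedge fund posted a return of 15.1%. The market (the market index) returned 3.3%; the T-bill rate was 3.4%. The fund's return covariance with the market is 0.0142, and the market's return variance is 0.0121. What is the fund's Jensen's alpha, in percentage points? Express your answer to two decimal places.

11.82

β = Cov / Var = 0.0142 / 0.0121 = 1.1736
E[R] = Rf + β(Rm − Rf) = 3.4% + 1.1736 × (3.3% − 3.4%) = 3.2826%
α = Rp − E[R] = 15.1% − 3.2826% = 11.8174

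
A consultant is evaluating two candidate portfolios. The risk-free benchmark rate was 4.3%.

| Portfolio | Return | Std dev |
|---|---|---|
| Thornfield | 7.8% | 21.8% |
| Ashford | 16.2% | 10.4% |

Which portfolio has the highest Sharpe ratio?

Ashford

Thornfield: Sharpe ratio = (7.8% − 4.3%) / 21.8% = 0.161
Ashford: Sharpe ratio = (16.2% − 4.3%) / 10.4% = 1.144
Highest: Ashford (1.144).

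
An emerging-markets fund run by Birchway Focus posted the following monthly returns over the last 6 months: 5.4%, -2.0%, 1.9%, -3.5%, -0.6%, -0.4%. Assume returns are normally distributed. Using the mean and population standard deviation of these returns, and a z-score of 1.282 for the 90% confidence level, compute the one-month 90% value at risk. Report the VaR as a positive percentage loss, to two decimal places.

3.55

r̄ = (5.4 − 2 + 1.9 − 3.5 − 0.6 − 0.4) / 6 = 0.80 / 6 = 0.1333%
Population std dev = √[49.4333 / 6] = 2.8703%
VaR = −(r̄ − z·σ) = −(0.1333 − 1.282 × 2.8703) = −(-3.5464) = 3.5464%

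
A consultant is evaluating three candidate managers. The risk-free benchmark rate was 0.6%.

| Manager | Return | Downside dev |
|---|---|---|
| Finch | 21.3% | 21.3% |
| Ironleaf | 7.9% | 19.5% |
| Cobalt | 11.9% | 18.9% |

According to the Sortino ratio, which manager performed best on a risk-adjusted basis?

Finch

Finch: Sortino ratio = (21.3% − 0.6%) / 21.3% = 0.972
Ironleaf: Sortino ratio = (7.9% − 0.6%) / 19.5% = 0.374
Cobalt: Sortino ratio = (11.9% − 0.6%) / 18.9% = 0.598
Highest: Finch (0.972).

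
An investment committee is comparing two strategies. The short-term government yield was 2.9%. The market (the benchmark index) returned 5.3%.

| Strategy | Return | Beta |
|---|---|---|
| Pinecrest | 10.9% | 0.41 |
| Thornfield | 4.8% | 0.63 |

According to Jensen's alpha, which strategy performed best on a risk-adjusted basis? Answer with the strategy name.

Pinecrest

Pinecrest: α = 10.9% − [2.9% + 0.41 × (5.3% − 2.9%)] = 7.016
Thornfield: α = 4.8% − [2.9% + 0.63 × (5.3% − 2.9%)] = 0.388
Highest: Pinecrest (7.016).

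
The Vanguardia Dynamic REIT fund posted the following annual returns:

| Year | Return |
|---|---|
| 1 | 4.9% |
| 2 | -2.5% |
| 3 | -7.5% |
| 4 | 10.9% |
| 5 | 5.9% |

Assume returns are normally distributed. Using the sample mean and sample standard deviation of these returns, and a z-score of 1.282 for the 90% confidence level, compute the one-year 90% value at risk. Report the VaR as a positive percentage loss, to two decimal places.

7.01

μ = (4.9 − 2.5 − 7.5 + 10.9 + 5.9) / 5 = 11.70 / 5 = 2.3400%
Sample σ = √[Σ(r − μ)² / 4] = √[212.7520 / 4] = √53.1880 = 7.2930%
VaR = −(μ − z·σ) = −(2.3400 − 1.282 × 7.2930) = −(-7.0096) = 7.0096%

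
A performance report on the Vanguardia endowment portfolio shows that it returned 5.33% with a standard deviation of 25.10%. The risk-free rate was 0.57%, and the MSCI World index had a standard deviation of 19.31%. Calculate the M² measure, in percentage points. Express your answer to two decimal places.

Sharpe = (Rp − Rf) / σp = (5.33% − 0.57%) / 25.10% = 0.1896
M² = Rf + Sharpe × σm = 0.57% + 0.1896 × 19.31% = 4.2312%

4.23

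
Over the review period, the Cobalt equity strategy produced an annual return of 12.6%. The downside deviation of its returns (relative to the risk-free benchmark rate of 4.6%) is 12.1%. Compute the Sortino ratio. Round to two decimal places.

Sortino = (Rp − Rf) / σd = (12.6% − 4.6%) / 12.1% = 8.00% / 12.1% = 0.6612

0.66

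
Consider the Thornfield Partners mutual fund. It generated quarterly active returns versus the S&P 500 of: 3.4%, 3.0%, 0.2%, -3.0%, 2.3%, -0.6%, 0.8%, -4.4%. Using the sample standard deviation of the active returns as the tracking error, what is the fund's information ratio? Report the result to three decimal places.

0.076

r̄ = (3.4 + 3 + 0.2 − 3 + 2.3 − 0.6 + 0.8 − 4.4) / 8 = 0.2125%
Sample std dev = √[54.8888 / 7] = 2.8002%
IR = r̄ / tracking error = 0.2125 / 2.8002 = 0.0759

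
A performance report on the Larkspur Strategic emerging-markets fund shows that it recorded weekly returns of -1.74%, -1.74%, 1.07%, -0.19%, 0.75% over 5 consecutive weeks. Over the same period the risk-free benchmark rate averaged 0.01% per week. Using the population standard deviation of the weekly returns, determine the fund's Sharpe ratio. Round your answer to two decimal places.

-0.32

Mean return r̄ = -1.850 / 5 = -0.3700%
Population σ = √[Σ(r − r̄)² / 5] = √[7.1142 / 5] = √1.4228 = 1.1928%
Sharpe = (r̄ − rf) / σ = (-0.3700 − 0.01) / 1.1928 = -0.3800 / 1.1928 = -0.3186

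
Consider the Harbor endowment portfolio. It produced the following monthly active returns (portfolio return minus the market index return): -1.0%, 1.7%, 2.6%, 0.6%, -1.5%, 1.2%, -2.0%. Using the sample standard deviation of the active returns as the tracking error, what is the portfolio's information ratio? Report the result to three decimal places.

μ = (-1 + 1.7 + 2.6 + 0.6 − 1.5 + 1.2 − 2) / 7 = 1.60 / 7 = 0.2286%
Σ(r − μ)² = (-1 − 0.2286)² + (1.7 − 0.2286)² + … = 18.3343
sample σ = √(18.3343 / 6) = √3.0557 = 1.7481%
IR = μ / tracking error = 0.2286 / 1.7481 = 0.1308

0.131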